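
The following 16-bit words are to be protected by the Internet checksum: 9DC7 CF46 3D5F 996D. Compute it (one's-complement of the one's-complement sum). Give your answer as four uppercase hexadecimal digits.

One's-complement addition (fold any carry out of bit 15 back into bit 0):
  0x9DC7 + 0xCF46 = 0x16D0D → wrap carry → 0x6D0E
  0x6D0E + 0x3D5F = 0x0AA6D
  0xAA6D + 0x996D = 0x143DA → wrap carry → 0x43DB
One's-complement sum = 0x43DB.
Checksum = ~0x43DB & 0xFFFF = 0xBC24.

BC24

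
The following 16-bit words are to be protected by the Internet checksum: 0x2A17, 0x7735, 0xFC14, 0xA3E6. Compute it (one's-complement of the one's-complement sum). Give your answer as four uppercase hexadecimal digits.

One's-complement addition (fold any carry out of bit 15 back into bit 0):
  0x2A17 + 0x7735 = 0x0A14C
  0xA14C + 0xFC14 = 0x19D60 → wrap carry → 0x9D61
  0x9D61 + 0xA3E6 = 0x14147 → wrap carry → 0x4148
One's-complement sum = 0x4148.
Checksum = ~0x4148 & 0xFFFF = 0xBEB7.

BEB7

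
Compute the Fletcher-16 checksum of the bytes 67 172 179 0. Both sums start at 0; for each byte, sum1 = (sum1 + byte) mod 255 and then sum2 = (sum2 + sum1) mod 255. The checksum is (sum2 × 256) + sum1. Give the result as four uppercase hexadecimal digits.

7AA3

Running sums (mod 255):
  after byte 0 (67): sum1=67, sum2=67
  after byte 1 (172): sum1=239, sum2=51
  after byte 2 (179): sum1=163, sum2=214
  after byte 3 (0): sum1=163, sum2=122
Checksum = sum2·256 + sum1 = 122·256 + 163 = 31395 = 0x7AA3.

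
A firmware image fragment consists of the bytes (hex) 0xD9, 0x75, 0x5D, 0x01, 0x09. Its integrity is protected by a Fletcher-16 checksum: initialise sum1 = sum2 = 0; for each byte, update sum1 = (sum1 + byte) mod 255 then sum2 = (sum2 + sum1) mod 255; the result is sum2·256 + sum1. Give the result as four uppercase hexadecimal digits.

Running sums (mod 255):
  after byte 0 (0xD9): sum1=217, sum2=217
  after byte 1 (0x75): sum1=79, sum2=41
  after byte 2 (0x5D): sum1=172, sum2=213
  after byte 3 (0x01): sum1=173, sum2=131
  after byte 4 (0x09): sum1=182, sum2=58
Checksum = sum2·256 + sum1 = 58·256 + 182 = 15030 = 0x3AB6.

3AB6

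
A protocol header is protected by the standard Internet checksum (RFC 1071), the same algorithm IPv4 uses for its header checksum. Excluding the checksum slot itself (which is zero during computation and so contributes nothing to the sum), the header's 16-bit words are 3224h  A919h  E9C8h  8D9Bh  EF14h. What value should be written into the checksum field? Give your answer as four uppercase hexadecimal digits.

BE48

One's-complement addition (fold any carry out of bit 15 back into bit 0):
  0x3224 + 0xA919 = 0x0DB3D
  0xDB3D + 0xE9C8 = 0x1C505 → wrap carry → 0xC506
  0xC506 + 0x8D9B = 0x152A1 → wrap carry → 0x52A2
  0x52A2 + 0xEF14 = 0x141B6 → wrap carry → 0x41B7
One's-complement sum = 0x41B7.
Checksum = ~0x41B7 & 0xFFFF = 0xBE48.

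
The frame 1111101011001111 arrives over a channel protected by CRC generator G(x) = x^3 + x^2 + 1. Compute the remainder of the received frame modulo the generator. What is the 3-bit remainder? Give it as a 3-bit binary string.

Modulo-2 division of 1111101011001111 by 1101:
  pos 0: 1111 XOR 1101 = 0010
  pos 2: 1010 XOR 1101 = 0111
  pos 3: 1111 XOR 1101 = 0010
  pos 5: 1001 XOR 1101 = 0100
  pos 6: 1001 XOR 1101 = 0100
  pos 7: 1000 XOR 1101 = 0101
  pos 8: 1010 XOR 1101 = 0111
  pos 9: 1111 XOR 1101 = 0010
  pos 11: 1011 XOR 1101 = 0110
  pos 12: 1101 XOR 1101 = 0000
Remainder = 000 (zero — the frame passes the CRC check).

000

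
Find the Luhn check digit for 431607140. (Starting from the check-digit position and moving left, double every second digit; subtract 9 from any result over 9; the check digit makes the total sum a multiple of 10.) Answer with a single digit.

8

Partial digits right→left: 0 4 1 7 0 6 1 3 4
Double every second digit counting from the check-digit position (so the 1st, 3rd, 5th, ... of the partial from the right).
  doubled (with −9 where >9): 0 2 0 2 8 → sum 12
  kept as-is: 4 7 6 3 → sum 20
Total = 12 + 20 = 32.
Check digit = (10 − (32 mod 10)) mod 10 = 8.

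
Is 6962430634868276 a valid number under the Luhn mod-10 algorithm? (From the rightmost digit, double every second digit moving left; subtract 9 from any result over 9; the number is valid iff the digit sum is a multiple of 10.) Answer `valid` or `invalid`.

invalid

From the right, keep odd positions and double even positions (subtract 9 from any doubled value over 9):
  doubled (positions 2,4,...): 5 7 7 6 0 8 3 3 → sum 39
  kept (positions 1,3,...): 6 2 6 4 6 3 2 9 → sum 38
Total = 77.
77 mod 10 = 7, so the number is invalid.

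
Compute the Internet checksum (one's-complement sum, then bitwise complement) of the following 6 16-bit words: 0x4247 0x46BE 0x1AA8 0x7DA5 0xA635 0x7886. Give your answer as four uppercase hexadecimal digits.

One's-complement addition (fold any carry out of bit 15 back into bit 0):
  0x4247 + 0x46BE = 0x08905
  0x8905 + 0x1AA8 = 0x0A3AD
  0xA3AD + 0x7DA5 = 0x12152 → wrap carry → 0x2153
  0x2153 + 0xA635 = 0x0C788
  0xC788 + 0x7886 = 0x1400E → wrap carry → 0x400F
One's-complement sum = 0x400F.
Checksum = ~0x400F & 0xFFFF = 0xBFF0.

BFF0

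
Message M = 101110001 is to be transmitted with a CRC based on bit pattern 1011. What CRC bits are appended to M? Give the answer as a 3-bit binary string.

010

Append 3 zeros: 101110001000. Divide by 1011 (XOR where the leading bit is 1):
  pos 0: 1011 XOR 1011 = 0000
  pos 4: 1000 XOR 1011 = 0011
  pos 6: 1110 XOR 1011 = 0101
  pos 7: 1010 XOR 1011 = 0001
Remainder (last 3 bits) = 010. This is the CRC / FCS.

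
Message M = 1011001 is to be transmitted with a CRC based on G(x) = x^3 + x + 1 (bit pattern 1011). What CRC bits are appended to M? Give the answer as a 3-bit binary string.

Append 3 zeros: 1011001000. Divide by 1011 (XOR where the leading bit is 1):
  pos 0: 1011 XOR 1011 = 0000
  pos 6: 1000 XOR 1011 = 0011
Remainder (last 3 bits) = 011. This is the CRC / FCS.

011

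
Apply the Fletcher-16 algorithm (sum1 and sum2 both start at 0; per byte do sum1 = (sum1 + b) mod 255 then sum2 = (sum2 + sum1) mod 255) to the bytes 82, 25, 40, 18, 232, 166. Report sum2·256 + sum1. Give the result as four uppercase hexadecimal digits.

BA35

Running sums (mod 255):
  after byte 0 (82): sum1=82, sum2=82
  after byte 1 (25): sum1=107, sum2=189
  after byte 2 (40): sum1=147, sum2=81
  after byte 3 (18): sum1=165, sum2=246
  after byte 4 (232): sum1=142, sum2=133
  after byte 5 (166): sum1=53, sum2=186
Checksum = sum2·256 + sum1 = 186·256 + 53 = 47669 = 0xBA35.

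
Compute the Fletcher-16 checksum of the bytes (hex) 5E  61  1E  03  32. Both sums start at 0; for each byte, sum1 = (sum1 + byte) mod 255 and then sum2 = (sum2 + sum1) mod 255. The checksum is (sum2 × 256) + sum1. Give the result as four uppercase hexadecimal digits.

EF13

Running sums (mod 255):
  after byte 0 (5E): sum1=94, sum2=94
  after byte 1 (61): sum1=191, sum2=30
  after byte 2 (1E): sum1=221, sum2=251
  after byte 3 (03): sum1=224, sum2=220
  after byte 4 (32): sum1=19, sum2=239
Checksum = sum2·256 + sum1 = 239·256 + 19 = 61203 = 0xEF13.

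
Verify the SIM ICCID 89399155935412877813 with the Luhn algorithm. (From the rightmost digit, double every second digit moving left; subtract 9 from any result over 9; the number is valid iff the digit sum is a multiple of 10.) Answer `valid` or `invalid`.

valid

From the right, keep odd positions and double even positions (subtract 9 from any doubled value over 9):
  doubled (positions 2,4,...): 2 5 7 2 1 9 1 9 6 7 → sum 49
  kept (positions 1,3,...): 3 8 7 2 4 3 5 1 9 9 → sum 51
Total = 100.
100 mod 10 = 0, so the number is valid.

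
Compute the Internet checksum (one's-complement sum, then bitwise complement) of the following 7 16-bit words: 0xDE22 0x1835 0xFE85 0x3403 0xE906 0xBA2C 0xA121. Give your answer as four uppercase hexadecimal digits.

One's-complement addition (fold any carry out of bit 15 back into bit 0):
  0xDE22 + 0x1835 = 0x0F657
  0xF657 + 0xFE85 = 0x1F4DC → wrap carry → 0xF4DD
  0xF4DD + 0x3403 = 0x128E0 → wrap carry → 0x28E1
  0x28E1 + 0xE906 = 0x111E7 → wrap carry → 0x11E8
  0x11E8 + 0xBA2C = 0x0CC14
  0xCC14 + 0xA121 = 0x16D35 → wrap carry → 0x6D36
One's-complement sum = 0x6D36.
Checksum = ~0x6D36 & 0xFFFF = 0x92C9.

92C9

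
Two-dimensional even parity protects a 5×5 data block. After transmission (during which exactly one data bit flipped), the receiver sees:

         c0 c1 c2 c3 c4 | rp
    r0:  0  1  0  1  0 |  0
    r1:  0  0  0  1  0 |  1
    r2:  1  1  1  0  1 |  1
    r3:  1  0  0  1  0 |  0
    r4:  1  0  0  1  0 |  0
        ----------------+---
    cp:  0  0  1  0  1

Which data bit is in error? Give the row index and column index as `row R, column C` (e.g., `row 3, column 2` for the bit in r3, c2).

row 2, column 0

Recompute each row's even parity and compare to rp:
  r0: data parity 0, sent rp 0 → ok
  r1: data parity 1, sent rp 1 → ok
  r2: data parity 0, sent rp 1 → mismatch
  r3: data parity 0, sent rp 0 → ok
  r4: data parity 0, sent rp 0 → ok
Recompute each column's even parity and compare to cp:
  c0: data parity 1, sent cp 0 → mismatch
  c1: data parity 0, sent cp 0 → ok
  c2: data parity 1, sent cp 1 → ok
  c3: data parity 0, sent cp 0 → ok
  c4: data parity 1, sent cp 1 → ok
Exactly one row (r2) and one column (c0) fail → the flipped bit is at their intersection.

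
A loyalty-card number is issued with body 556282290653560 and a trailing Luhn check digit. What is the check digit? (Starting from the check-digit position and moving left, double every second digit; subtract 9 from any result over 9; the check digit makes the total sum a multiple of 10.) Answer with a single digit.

Partial digits right→left: 0 6 5 3 5 6 0 9 2 2 8 2 6 5 5
Double every second digit counting from the check-digit position (so the 1st, 3rd, 5th, ... of the partial from the right).
  doubled (with −9 where >9): 0 1 1 0 4 7 3 1 → sum 17
  kept as-is: 6 3 6 9 2 2 5 → sum 33
Total = 17 + 33 = 50.
Check digit = (10 − (50 mod 10)) mod 10 = 0.

0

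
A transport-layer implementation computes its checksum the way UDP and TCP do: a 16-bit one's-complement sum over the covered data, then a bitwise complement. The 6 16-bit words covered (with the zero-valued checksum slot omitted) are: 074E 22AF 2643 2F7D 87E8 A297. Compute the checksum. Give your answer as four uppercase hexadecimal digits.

55C2

One's-complement addition (fold any carry out of bit 15 back into bit 0):
  0x074E + 0x22AF = 0x029FD
  0x29FD + 0x2643 = 0x05040
  0x5040 + 0x2F7D = 0x07FBD
  0x7FBD + 0x87E8 = 0x107A5 → wrap carry → 0x07A6
  0x07A6 + 0xA297 = 0x0AA3D
One's-complement sum = 0xAA3D.
Checksum = ~0xAA3D & 0xFFFF = 0x55C2.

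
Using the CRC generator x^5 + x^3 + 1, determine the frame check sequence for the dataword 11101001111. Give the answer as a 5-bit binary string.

10011

Append 5 zeros: 1110100111100000. Divide by 101001 (XOR where the leading bit is 1):
  pos 0: 111010 XOR 101001 = 010011
  pos 1: 100110 XOR 101001 = 001111
  pos 3: 111111 XOR 101001 = 010110
  pos 4: 101101 XOR 101001 = 000100
  pos 7: 100100 XOR 101001 = 001101
  pos 9: 110100 XOR 101001 = 011101
  pos 10: 111010 XOR 101001 = 010011
Remainder (last 5 bits) = 10011. This is the CRC / FCS.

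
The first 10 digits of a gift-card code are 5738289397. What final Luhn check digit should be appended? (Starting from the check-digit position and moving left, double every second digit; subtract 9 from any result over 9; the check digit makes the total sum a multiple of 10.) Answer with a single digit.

2

Partial digits right→left: 7 9 3 9 8 2 8 3 7 5
Double every second digit counting from the check-digit position (so the 1st, 3rd, 5th, ... of the partial from the right).
  doubled (with −9 where >9): 5 6 7 7 5 → sum 30
  kept as-is: 9 9 2 3 5 → sum 28
Total = 30 + 28 = 58.
Check digit = (10 − (58 mod 10)) mod 10 = 2.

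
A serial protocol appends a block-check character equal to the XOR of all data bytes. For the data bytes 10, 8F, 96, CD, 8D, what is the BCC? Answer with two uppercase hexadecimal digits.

49

XOR the bytes together:
  start with 0x10
  0x10 ⊕ 0x8F = 0x9F
  0x9F ⊕ 0x96 = 0x09
  0x09 ⊕ 0xCD = 0xC4
  0xC4 ⊕ 0x8D = 0x49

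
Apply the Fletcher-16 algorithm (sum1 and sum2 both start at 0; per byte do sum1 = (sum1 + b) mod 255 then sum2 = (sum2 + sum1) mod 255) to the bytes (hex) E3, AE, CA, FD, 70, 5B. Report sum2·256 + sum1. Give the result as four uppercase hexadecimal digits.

Running sums (mod 255):
  after byte 0 (E3): sum1=227, sum2=227
  after byte 1 (AE): sum1=146, sum2=118
  after byte 2 (CA): sum1=93, sum2=211
  after byte 3 (FD): sum1=91, sum2=47
  after byte 4 (70): sum1=203, sum2=250
  after byte 5 (5B): sum1=39, sum2=34
Checksum = sum2·256 + sum1 = 34·256 + 39 = 8743 = 0x2227.

2227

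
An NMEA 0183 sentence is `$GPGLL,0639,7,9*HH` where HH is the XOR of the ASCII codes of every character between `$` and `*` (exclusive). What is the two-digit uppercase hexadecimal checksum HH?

XOR the ASCII codes of the payload characters:
  'G' = 0x47 → acc = 0x47
  'P' = 0x50 → acc = 0x17
  'G' = 0x47 → acc = 0x50
  'L' = 0x4C → acc = 0x1C
  'L' = 0x4C → acc = 0x50
  ',' = 0x2C → acc = 0x7C
  '0' = 0x30 → acc = 0x4C
  '6' = 0x36 → acc = 0x7A
  '3' = 0x33 → acc = 0x49
  '9' = 0x39 → acc = 0x70
  ',' = 0x2C → acc = 0x5C
  '7' = 0x37 → acc = 0x6B
  ',' = 0x2C → acc = 0x47
  '9' = 0x39 → acc = 0x7E
Checksum = 0x7E.

7E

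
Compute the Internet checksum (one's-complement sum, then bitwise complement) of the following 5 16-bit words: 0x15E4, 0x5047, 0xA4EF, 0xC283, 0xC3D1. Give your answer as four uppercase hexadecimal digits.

One's-complement addition (fold any carry out of bit 15 back into bit 0):
  0x15E4 + 0x5047 = 0x0662B
  0x662B + 0xA4EF = 0x10B1A → wrap carry → 0x0B1B
  0x0B1B + 0xC283 = 0x0CD9E
  0xCD9E + 0xC3D1 = 0x1916F → wrap carry → 0x9170
One's-complement sum = 0x9170.
Checksum = ~0x9170 & 0xFFFF = 0x6E8F.

6E8F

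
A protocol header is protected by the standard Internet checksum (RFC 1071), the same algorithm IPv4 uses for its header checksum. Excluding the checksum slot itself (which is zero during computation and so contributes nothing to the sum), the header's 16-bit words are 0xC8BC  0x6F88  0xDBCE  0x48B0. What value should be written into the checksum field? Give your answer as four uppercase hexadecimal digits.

One's-complement addition (fold any carry out of bit 15 back into bit 0):
  0xC8BC + 0x6F88 = 0x13844 → wrap carry → 0x3845
  0x3845 + 0xDBCE = 0x11413 → wrap carry → 0x1414
  0x1414 + 0x48B0 = 0x05CC4
One's-complement sum = 0x5CC4.
Checksum = ~0x5CC4 & 0xFFFF = 0xA33B.

A33B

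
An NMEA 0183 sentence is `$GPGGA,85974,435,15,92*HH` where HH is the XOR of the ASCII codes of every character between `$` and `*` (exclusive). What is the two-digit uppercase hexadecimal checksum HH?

XOR the ASCII codes of the payload characters:
  'G' = 0x47 → acc = 0x47
  'P' = 0x50 → acc = 0x17
  'G' = 0x47 → acc = 0x50
  'G' = 0x47 → acc = 0x17
  'A' = 0x41 → acc = 0x56
  ',' = 0x2C → acc = 0x7A
  '8' = 0x38 → acc = 0x42
  '5' = 0x35 → acc = 0x77
  '9' = 0x39 → acc = 0x4E
  '7' = 0x37 → acc = 0x79
  '4' = 0x34 → acc = 0x4D
  ',' = 0x2C → acc = 0x61
  '4' = 0x34 → acc = 0x55
  '3' = 0x33 → acc = 0x66
  '5' = 0x35 → acc = 0x53
  ',' = 0x2C → acc = 0x7F
  '1' = 0x31 → acc = 0x4E
  '5' = 0x35 → acc = 0x7B
  ',' = 0x2C → acc = 0x57
  '9' = 0x39 → acc = 0x6E
  '2' = 0x32 → acc = 0x5C
Checksum = 0x5C.

5C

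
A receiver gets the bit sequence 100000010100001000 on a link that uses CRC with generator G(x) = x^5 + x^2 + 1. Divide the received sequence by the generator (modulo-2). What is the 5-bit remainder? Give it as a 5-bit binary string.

Modulo-2 division of 100000010100001000 by 100101:
  pos 0: 100000 XOR 100101 = 000101
  pos 3: 101010 XOR 100101 = 001111
  pos 5: 111110 XOR 100101 = 011011
  pos 6: 110110 XOR 100101 = 010011
  pos 7: 100110 XOR 100101 = 000011
  pos 11: 110100 XOR 100101 = 010001
  pos 12: 100010 XOR 100101 = 000111
Remainder = 00111 (nonzero — an error is detected).

00111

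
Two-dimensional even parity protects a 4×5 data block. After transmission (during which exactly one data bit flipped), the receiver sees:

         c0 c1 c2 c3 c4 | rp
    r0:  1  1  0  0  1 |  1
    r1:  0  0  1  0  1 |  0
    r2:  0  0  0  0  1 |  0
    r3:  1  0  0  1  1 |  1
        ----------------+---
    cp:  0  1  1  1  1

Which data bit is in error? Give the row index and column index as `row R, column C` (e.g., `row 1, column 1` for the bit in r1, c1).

row 2, column 4

Recompute each row's even parity and compare to rp:
  r0: data parity 1, sent rp 1 → ok
  r1: data parity 0, sent rp 0 → ok
  r2: data parity 1, sent rp 0 → mismatch
  r3: data parity 1, sent rp 1 → ok
Recompute each column's even parity and compare to cp:
  c0: data parity 0, sent cp 0 → ok
  c1: data parity 1, sent cp 1 → ok
  c2: data parity 1, sent cp 1 → ok
  c3: data parity 1, sent cp 1 → ok
  c4: data parity 0, sent cp 1 → mismatch
Exactly one row (r2) and one column (c4) fail → the flipped bit is at their intersection.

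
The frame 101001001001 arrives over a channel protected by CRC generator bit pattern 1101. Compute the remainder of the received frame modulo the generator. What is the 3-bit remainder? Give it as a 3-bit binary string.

Modulo-2 division of 101001001001 by 1101:
  pos 0: 1010 XOR 1101 = 0111
  pos 1: 1110 XOR 1101 = 0011
  pos 3: 1110 XOR 1101 = 0011
  pos 5: 1101 XOR 1101 = 0000
Remainder = 001 (nonzero — an error is detected).

001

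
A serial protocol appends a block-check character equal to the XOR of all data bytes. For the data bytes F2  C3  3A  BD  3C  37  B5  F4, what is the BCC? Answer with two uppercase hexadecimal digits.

FC

XOR the bytes together:
  start with 0xF2
  0xF2 ⊕ 0xC3 = 0x31
  0x31 ⊕ 0x3A = 0x0B
  0x0B ⊕ 0xBD = 0xB6
  0xB6 ⊕ 0x3C = 0x8A
  0x8A ⊕ 0x37 = 0xBD
  0xBD ⊕ 0xB5 = 0x08
  0x08 ⊕ 0xF4 = 0xFC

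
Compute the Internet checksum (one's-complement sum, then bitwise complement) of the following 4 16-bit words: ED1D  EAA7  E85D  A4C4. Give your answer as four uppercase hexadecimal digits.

One's-complement addition (fold any carry out of bit 15 back into bit 0):
  0xED1D + 0xEAA7 = 0x1D7C4 → wrap carry → 0xD7C5
  0xD7C5 + 0xE85D = 0x1C022 → wrap carry → 0xC023
  0xC023 + 0xA4C4 = 0x164E7 → wrap carry → 0x64E8
One's-complement sum = 0x64E8.
Checksum = ~0x64E8 & 0xFFFF = 0x9B17.

9B17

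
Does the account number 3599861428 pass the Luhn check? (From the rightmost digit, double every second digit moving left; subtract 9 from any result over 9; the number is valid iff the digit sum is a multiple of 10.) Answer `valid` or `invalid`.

valid

From the right, keep odd positions and double even positions (subtract 9 from any doubled value over 9):
  doubled (positions 2,4,...): 4 2 7 9 6 → sum 28
  kept (positions 1,3,...): 8 4 6 9 5 → sum 32
Total = 60.
60 mod 10 = 0, so the number is valid.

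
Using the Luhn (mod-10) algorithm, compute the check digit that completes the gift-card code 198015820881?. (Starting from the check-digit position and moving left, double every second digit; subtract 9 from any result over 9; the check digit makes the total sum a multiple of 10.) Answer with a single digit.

Partial digits right→left: 1 8 8 0 2 8 5 1 0 8 9 1
Double every second digit counting from the check-digit position (so the 1st, 3rd, 5th, ... of the partial from the right).
  doubled (with −9 where >9): 2 7 4 1 0 9 → sum 23
  kept as-is: 8 0 8 1 8 1 → sum 26
Total = 23 + 26 = 49.
Check digit = (10 − (49 mod 10)) mod 10 = 1.

1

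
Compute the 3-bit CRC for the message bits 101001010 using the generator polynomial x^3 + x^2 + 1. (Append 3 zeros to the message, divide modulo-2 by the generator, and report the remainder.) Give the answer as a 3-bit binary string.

010

Append 3 zeros: 101001010000. Divide by 1101 (XOR where the leading bit is 1):
  pos 0: 1010 XOR 1101 = 0111
  pos 1: 1110 XOR 1101 = 0011
  pos 3: 1110 XOR 1101 = 0011
  pos 5: 1110 XOR 1101 = 0011
  pos 7: 1100 XOR 1101 = 0001
Remainder (last 3 bits) = 010. This is the CRC / FCS.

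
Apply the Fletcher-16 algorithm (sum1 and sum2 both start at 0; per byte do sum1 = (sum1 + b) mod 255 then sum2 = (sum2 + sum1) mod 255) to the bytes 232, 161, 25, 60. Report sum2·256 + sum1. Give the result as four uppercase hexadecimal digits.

Running sums (mod 255):
  after byte 0 (232): sum1=232, sum2=232
  after byte 1 (161): sum1=138, sum2=115
  after byte 2 (25): sum1=163, sum2=23
  after byte 3 (60): sum1=223, sum2=246
Checksum = sum2·256 + sum1 = 246·256 + 223 = 63199 = 0xF6DF.

F6DF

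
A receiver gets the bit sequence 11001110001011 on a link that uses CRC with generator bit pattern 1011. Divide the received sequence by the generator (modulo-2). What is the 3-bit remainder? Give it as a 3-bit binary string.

101

Modulo-2 division of 11001110001011 by 1011:
  pos 0: 1100 XOR 1011 = 0111
  pos 1: 1111 XOR 1011 = 0100
  pos 2: 1001 XOR 1011 = 0010
  pos 4: 1010 XOR 1011 = 0001
  pos 7: 1001 XOR 1011 = 0010
  pos 9: 1001 XOR 1011 = 0010
Remainder = 101 (nonzero — an error is detected).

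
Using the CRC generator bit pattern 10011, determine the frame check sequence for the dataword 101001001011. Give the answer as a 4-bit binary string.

Append 4 zeros: 1010010010110000. Divide by 10011 (XOR where the leading bit is 1):
  pos 0: 10100 XOR 10011 = 00111
  pos 2: 11110 XOR 10011 = 01101
  pos 3: 11010 XOR 10011 = 01001
  pos 4: 10011 XOR 10011 = 00000
  pos 10: 11000 XOR 10011 = 01011
  pos 11: 10110 XOR 10011 = 00101
Remainder (last 4 bits) = 0101. This is the CRC / FCS.

0101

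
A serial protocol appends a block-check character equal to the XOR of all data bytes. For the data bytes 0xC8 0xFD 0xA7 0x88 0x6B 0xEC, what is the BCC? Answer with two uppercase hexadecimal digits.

XOR the bytes together:
  start with 0xC8
  0xC8 ⊕ 0xFD = 0x35
  0x35 ⊕ 0xA7 = 0x92
  0x92 ⊕ 0x88 = 0x1A
  0x1A ⊕ 0x6B = 0x71
  0x71 ⊕ 0xEC = 0x9D

9D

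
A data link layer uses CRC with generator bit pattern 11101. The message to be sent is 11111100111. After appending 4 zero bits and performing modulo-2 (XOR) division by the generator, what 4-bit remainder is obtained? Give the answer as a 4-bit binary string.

Append 4 zeros: 111111001110000. Divide by 11101 (XOR where the leading bit is 1):
  pos 0: 11111 XOR 11101 = 00010
  pos 3: 10100 XOR 11101 = 01001
  pos 4: 10011 XOR 11101 = 01110
  pos 5: 11101 XOR 11101 = 00000
  pos 10: 10000 XOR 11101 = 01101
Remainder (last 4 bits) = 1101. This is the CRC / FCS.

1101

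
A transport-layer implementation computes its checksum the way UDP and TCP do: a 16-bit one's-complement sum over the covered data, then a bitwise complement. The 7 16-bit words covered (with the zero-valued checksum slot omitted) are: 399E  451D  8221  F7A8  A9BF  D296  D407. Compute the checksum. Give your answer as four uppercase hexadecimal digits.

One's-complement addition (fold any carry out of bit 15 back into bit 0):
  0x399E + 0x451D = 0x07EBB
  0x7EBB + 0x8221 = 0x100DC → wrap carry → 0x00DD
  0x00DD + 0xF7A8 = 0x0F885
  0xF885 + 0xA9BF = 0x1A244 → wrap carry → 0xA245
  0xA245 + 0xD296 = 0x174DB → wrap carry → 0x74DC
  0x74DC + 0xD407 = 0x148E3 → wrap carry → 0x48E4
One's-complement sum = 0x48E4.
Checksum = ~0x48E4 & 0xFFFF = 0xB71B.

B71B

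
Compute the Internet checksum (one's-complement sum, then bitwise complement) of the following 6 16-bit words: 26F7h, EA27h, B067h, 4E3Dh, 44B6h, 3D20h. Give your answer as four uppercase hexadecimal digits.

One's-complement addition (fold any carry out of bit 15 back into bit 0):
  0x26F7 + 0xEA27 = 0x1111E → wrap carry → 0x111F
  0x111F + 0xB067 = 0x0C186
  0xC186 + 0x4E3D = 0x10FC3 → wrap carry → 0x0FC4
  0x0FC4 + 0x44B6 = 0x0547A
  0x547A + 0x3D20 = 0x0919A
One's-complement sum = 0x919A.
Checksum = ~0x919A & 0xFFFF = 0x6E65.

6E65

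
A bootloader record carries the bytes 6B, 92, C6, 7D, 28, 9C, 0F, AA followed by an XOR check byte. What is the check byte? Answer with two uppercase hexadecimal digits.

XOR the bytes together:
  start with 0x6B
  0x6B ⊕ 0x92 = 0xF9
  0xF9 ⊕ 0xC6 = 0x3F
  0x3F ⊕ 0x7D = 0x42
  0x42 ⊕ 0x28 = 0x6A
  0x6A ⊕ 0x9C = 0xF6
  0xF6 ⊕ 0x0F = 0xF9
  0xF9 ⊕ 0xAA = 0x53

53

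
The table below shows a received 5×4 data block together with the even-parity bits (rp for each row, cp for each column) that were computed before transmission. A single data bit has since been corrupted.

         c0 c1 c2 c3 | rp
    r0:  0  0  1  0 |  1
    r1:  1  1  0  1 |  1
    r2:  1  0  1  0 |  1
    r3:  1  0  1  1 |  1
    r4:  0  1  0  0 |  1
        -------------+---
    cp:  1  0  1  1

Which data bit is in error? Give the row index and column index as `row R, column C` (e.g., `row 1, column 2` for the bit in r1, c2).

row 2, column 3

Recompute each row's even parity and compare to rp:
  r0: data parity 1, sent rp 1 → ok
  r1: data parity 1, sent rp 1 → ok
  r2: data parity 0, sent rp 1 → mismatch
  r3: data parity 1, sent rp 1 → ok
  r4: data parity 1, sent rp 1 → ok
Recompute each column's even parity and compare to cp:
  c0: data parity 1, sent cp 1 → ok
  c1: data parity 0, sent cp 0 → ok
  c2: data parity 1, sent cp 1 → ok
  c3: data parity 0, sent cp 1 → mismatch
Exactly one row (r2) and one column (c3) fail → the flipped bit is at their intersection.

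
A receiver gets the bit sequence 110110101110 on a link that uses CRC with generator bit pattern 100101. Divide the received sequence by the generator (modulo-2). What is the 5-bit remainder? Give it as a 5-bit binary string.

Modulo-2 division of 110110101110 by 100101:
  pos 0: 110110 XOR 100101 = 010011
  pos 1: 100111 XOR 100101 = 000010
  pos 5: 100111 XOR 100101 = 000010
Remainder = 00100 (nonzero — an error is detected).

00100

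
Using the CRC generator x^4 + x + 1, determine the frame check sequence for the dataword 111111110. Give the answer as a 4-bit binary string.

1000

Append 4 zeros: 1111111100000. Divide by 10011 (XOR where the leading bit is 1):
  pos 0: 11111 XOR 10011 = 01100
  pos 1: 11001 XOR 10011 = 01010
  pos 2: 10101 XOR 10011 = 00110
  pos 4: 11010 XOR 10011 = 01001
  pos 5: 10010 XOR 10011 = 00001
Remainder (last 4 bits) = 1000. This is the CRC / FCS.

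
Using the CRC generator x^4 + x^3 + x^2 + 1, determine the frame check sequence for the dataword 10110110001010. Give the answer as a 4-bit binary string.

Append 4 zeros: 101101100010100000. Divide by 11101 (XOR where the leading bit is 1):
  pos 0: 10110 XOR 11101 = 01011
  pos 1: 10111 XOR 11101 = 01010
  pos 2: 10101 XOR 11101 = 01000
  pos 3: 10000 XOR 11101 = 01101
  pos 4: 11010 XOR 11101 = 00111
  pos 6: 11101 XOR 11101 = 00000
  pos 12: 10000 XOR 11101 = 01101
  pos 13: 11010 XOR 11101 = 00111
Remainder (last 4 bits) = 0111. This is the CRC / FCS.

0111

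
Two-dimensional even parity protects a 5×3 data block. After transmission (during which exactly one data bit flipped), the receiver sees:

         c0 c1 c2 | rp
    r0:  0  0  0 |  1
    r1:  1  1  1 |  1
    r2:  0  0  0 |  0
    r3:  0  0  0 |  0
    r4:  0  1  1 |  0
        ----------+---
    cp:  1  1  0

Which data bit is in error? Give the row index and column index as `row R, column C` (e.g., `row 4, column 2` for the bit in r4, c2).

Recompute each row's even parity and compare to rp:
  r0: data parity 0, sent rp 1 → mismatch
  r1: data parity 1, sent rp 1 → ok
  r2: data parity 0, sent rp 0 → ok
  r3: data parity 0, sent rp 0 → ok
  r4: data parity 0, sent rp 0 → ok
Recompute each column's even parity and compare to cp:
  c0: data parity 1, sent cp 1 → ok
  c1: data parity 0, sent cp 1 → mismatch
  c2: data parity 0, sent cp 0 → ok
Exactly one row (r0) and one column (c1) fail → the flipped bit is at their intersection.

row 0, column 1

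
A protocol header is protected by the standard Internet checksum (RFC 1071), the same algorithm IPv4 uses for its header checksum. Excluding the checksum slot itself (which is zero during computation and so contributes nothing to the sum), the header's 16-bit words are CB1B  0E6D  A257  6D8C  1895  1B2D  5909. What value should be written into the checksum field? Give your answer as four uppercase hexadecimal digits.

89C7

One's-complement addition (fold any carry out of bit 15 back into bit 0):
  0xCB1B + 0x0E6D = 0x0D988
  0xD988 + 0xA257 = 0x17BDF → wrap carry → 0x7BE0
  0x7BE0 + 0x6D8C = 0x0E96C
  0xE96C + 0x1895 = 0x10201 → wrap carry → 0x0202
  0x0202 + 0x1B2D = 0x01D2F
  0x1D2F + 0x5909 = 0x07638
One's-complement sum = 0x7638.
Checksum = ~0x7638 & 0xFFFF = 0x89C7.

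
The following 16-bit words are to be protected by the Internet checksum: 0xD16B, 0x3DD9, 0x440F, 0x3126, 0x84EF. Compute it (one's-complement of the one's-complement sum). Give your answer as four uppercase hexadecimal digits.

F695

One's-complement addition (fold any carry out of bit 15 back into bit 0):
  0xD16B + 0x3DD9 = 0x10F44 → wrap carry → 0x0F45
  0x0F45 + 0x440F = 0x05354
  0x5354 + 0x3126 = 0x0847A
  0x847A + 0x84EF = 0x10969 → wrap carry → 0x096A
One's-complement sum = 0x096A.
Checksum = ~0x096A & 0xFFFF = 0xF695.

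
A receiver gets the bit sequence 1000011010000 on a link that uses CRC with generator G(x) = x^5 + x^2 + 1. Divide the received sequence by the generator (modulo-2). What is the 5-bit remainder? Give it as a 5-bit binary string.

00000

Modulo-2 division of 1000011010000 by 100101:
  pos 0: 100001 XOR 100101 = 000100
  pos 3: 100101 XOR 100101 = 000000
Remainder = 00000 (zero — the frame passes the CRC check).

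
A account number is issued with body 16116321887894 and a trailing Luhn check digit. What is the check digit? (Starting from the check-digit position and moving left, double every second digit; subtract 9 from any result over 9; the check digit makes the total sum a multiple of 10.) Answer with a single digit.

1

Partial digits right→left: 4 9 8 7 8 8 1 2 3 6 1 1 6 1
Double every second digit counting from the check-digit position (so the 1st, 3rd, 5th, ... of the partial from the right).
  doubled (with −9 where >9): 8 7 7 2 6 2 3 → sum 35
  kept as-is: 9 7 8 2 6 1 1 → sum 34
Total = 35 + 34 = 69.
Check digit = (10 − (69 mod 10)) mod 10 = 1.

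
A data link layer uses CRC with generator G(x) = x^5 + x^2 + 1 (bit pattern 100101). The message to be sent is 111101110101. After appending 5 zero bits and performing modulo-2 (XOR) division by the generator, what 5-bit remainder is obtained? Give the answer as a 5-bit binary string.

11000

Append 5 zeros: 11110111010100000. Divide by 100101 (XOR where the leading bit is 1):
  pos 0: 111101 XOR 100101 = 011000
  pos 1: 110001 XOR 100101 = 010100
  pos 2: 101001 XOR 100101 = 001100
  pos 4: 110001 XOR 100101 = 010100
  pos 5: 101000 XOR 100101 = 001101
  pos 7: 110110 XOR 100101 = 010011
  pos 8: 100110 XOR 100101 = 000011
Remainder (last 5 bits) = 11000. This is the CRC / FCS.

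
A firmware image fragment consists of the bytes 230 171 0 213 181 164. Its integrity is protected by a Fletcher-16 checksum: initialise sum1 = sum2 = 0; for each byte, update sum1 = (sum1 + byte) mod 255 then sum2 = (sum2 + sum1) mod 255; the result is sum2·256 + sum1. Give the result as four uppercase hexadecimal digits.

Running sums (mod 255):
  after byte 0 (230): sum1=230, sum2=230
  after byte 1 (171): sum1=146, sum2=121
  after byte 2 (0): sum1=146, sum2=12
  after byte 3 (213): sum1=104, sum2=116
  after byte 4 (181): sum1=30, sum2=146
  after byte 5 (164): sum1=194, sum2=85
Checksum = sum2·256 + sum1 = 85·256 + 194 = 21954 = 0x55C2.

55C2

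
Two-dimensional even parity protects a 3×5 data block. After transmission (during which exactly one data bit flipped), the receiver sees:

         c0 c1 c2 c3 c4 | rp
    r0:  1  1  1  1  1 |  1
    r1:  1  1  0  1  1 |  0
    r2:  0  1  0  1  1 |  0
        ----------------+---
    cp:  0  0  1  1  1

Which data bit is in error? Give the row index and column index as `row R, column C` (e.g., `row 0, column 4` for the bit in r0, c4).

Recompute each row's even parity and compare to rp:
  r0: data parity 1, sent rp 1 → ok
  r1: data parity 0, sent rp 0 → ok
  r2: data parity 1, sent rp 0 → mismatch
Recompute each column's even parity and compare to cp:
  c0: data parity 0, sent cp 0 → ok
  c1: data parity 1, sent cp 0 → mismatch
  c2: data parity 1, sent cp 1 → ok
  c3: data parity 1, sent cp 1 → ok
  c4: data parity 1, sent cp 1 → ok
Exactly one row (r2) and one column (c1) fail → the flipped bit is at their intersection.

row 2, column 1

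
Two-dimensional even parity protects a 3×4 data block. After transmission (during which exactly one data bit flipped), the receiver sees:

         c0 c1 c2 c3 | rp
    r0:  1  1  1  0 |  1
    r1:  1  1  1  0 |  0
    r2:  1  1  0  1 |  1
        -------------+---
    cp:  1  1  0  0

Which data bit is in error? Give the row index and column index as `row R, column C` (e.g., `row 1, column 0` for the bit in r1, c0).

Recompute each row's even parity and compare to rp:
  r0: data parity 1, sent rp 1 → ok
  r1: data parity 1, sent rp 0 → mismatch
  r2: data parity 1, sent rp 1 → ok
Recompute each column's even parity and compare to cp:
  c0: data parity 1, sent cp 1 → ok
  c1: data parity 1, sent cp 1 → ok
  c2: data parity 0, sent cp 0 → ok
  c3: data parity 1, sent cp 0 → mismatch
Exactly one row (r1) and one column (c3) fail → the flipped bit is at their intersection.

row 1, column 3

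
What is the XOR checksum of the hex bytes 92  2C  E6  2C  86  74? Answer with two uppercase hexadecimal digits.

XOR the bytes together:
  start with 0x92
  0x92 ⊕ 0x2C = 0xBE
  0xBE ⊕ 0xE6 = 0x58
  0x58 ⊕ 0x2C = 0x74
  0x74 ⊕ 0x86 = 0xF2
  0xF2 ⊕ 0x74 = 0x86

86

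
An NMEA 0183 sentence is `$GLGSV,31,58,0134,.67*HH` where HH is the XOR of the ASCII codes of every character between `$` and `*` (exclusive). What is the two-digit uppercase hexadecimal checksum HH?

XOR the ASCII codes of the payload characters:
  'G' = 0x47 → acc = 0x47
  'L' = 0x4C → acc = 0x0B
  'G' = 0x47 → acc = 0x4C
  'S' = 0x53 → acc = 0x1F
  'V' = 0x56 → acc = 0x49
  ',' = 0x2C → acc = 0x65
  '3' = 0x33 → acc = 0x56
  '1' = 0x31 → acc = 0x67
  ',' = 0x2C → acc = 0x4B
  '5' = 0x35 → acc = 0x7E
  '8' = 0x38 → acc = 0x46
  ',' = 0x2C → acc = 0x6A
  '0' = 0x30 → acc = 0x5A
  '1' = 0x31 → acc = 0x6B
  '3' = 0x33 → acc = 0x58
  '4' = 0x34 → acc = 0x6C
  ',' = 0x2C → acc = 0x40
  '.' = 0x2E → acc = 0x6E
  '6' = 0x36 → acc = 0x58
  '7' = 0x37 → acc = 0x6F
Checksum = 0x6F.

6F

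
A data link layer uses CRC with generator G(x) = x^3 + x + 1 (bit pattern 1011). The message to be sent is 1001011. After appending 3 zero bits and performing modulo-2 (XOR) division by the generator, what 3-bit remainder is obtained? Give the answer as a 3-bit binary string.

Append 3 zeros: 1001011000. Divide by 1011 (XOR where the leading bit is 1):
  pos 0: 1001 XOR 1011 = 0010
  pos 2: 1001 XOR 1011 = 0010
  pos 4: 1010 XOR 1011 = 0001
Remainder (last 3 bits) = 100. This is the CRC / FCS.

100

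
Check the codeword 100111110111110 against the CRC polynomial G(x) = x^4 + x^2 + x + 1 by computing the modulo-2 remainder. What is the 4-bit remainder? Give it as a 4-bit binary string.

1110

Modulo-2 division of 100111110111110 by 10111:
  pos 0: 10011 XOR 10111 = 00100
  pos 2: 10011 XOR 10111 = 00100
  pos 4: 10010 XOR 10111 = 00101
  pos 6: 10111 XOR 10111 = 00000
Remainder = 1110 (nonzero — an error is detected).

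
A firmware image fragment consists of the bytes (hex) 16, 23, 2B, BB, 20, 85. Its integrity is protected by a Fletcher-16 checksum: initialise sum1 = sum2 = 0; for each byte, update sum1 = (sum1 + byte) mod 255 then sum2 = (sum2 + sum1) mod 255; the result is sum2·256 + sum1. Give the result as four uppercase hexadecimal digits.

Running sums (mod 255):
  after byte 0 (16): sum1=22, sum2=22
  after byte 1 (23): sum1=57, sum2=79
  after byte 2 (2B): sum1=100, sum2=179
  after byte 3 (BB): sum1=32, sum2=211
  after byte 4 (20): sum1=64, sum2=20
  after byte 5 (85): sum1=197, sum2=217
Checksum = sum2·256 + sum1 = 217·256 + 197 = 55749 = 0xD9C5.

D9C5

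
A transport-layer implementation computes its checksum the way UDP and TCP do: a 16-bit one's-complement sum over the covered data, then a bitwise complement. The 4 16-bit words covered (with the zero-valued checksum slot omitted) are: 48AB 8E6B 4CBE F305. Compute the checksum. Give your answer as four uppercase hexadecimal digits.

One's-complement addition (fold any carry out of bit 15 back into bit 0):
  0x48AB + 0x8E6B = 0x0D716
  0xD716 + 0x4CBE = 0x123D4 → wrap carry → 0x23D5
  0x23D5 + 0xF305 = 0x116DA → wrap carry → 0x16DB
One's-complement sum = 0x16DB.
Checksum = ~0x16DB & 0xFFFF = 0xE924.

E924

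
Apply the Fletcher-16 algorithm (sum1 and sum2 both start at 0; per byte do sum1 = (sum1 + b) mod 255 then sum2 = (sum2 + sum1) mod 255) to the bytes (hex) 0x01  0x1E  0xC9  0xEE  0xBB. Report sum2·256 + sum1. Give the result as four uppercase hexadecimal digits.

7493

Running sums (mod 255):
  after byte 0 (0x01): sum1=1, sum2=1
  after byte 1 (0x1E): sum1=31, sum2=32
  after byte 2 (0xC9): sum1=232, sum2=9
  after byte 3 (0xEE): sum1=215, sum2=224
  after byte 4 (0xBB): sum1=147, sum2=116
Checksum = sum2·256 + sum1 = 116·256 + 147 = 29843 = 0x7493.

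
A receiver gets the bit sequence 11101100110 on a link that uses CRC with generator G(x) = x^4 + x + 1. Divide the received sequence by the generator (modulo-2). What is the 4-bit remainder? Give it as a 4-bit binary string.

Modulo-2 division of 11101100110 by 10011:
  pos 0: 11101 XOR 10011 = 01110
  pos 1: 11101 XOR 10011 = 01110
  pos 2: 11100 XOR 10011 = 01111
  pos 3: 11110 XOR 10011 = 01101
  pos 4: 11011 XOR 10011 = 01000
  pos 5: 10001 XOR 10011 = 00010
Remainder = 0100 (nonzero — an error is detected).

0100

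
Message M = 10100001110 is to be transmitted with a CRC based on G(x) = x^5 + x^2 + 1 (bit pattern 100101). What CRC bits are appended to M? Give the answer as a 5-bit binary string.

10000

Append 5 zeros: 1010000111000000. Divide by 100101 (XOR where the leading bit is 1):
  pos 0: 101000 XOR 100101 = 001101
  pos 2: 110101 XOR 100101 = 010000
  pos 3: 100001 XOR 100101 = 000100
  pos 6: 100100 XOR 100101 = 000001
Remainder (last 5 bits) = 10000. This is the CRC / FCS.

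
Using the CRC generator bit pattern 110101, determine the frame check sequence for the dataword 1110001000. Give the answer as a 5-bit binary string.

Append 5 zeros: 111000100000000. Divide by 110101 (XOR where the leading bit is 1):
  pos 0: 111000 XOR 110101 = 001101
  pos 2: 110110 XOR 110101 = 000011
  pos 6: 110000 XOR 110101 = 000101
  pos 9: 101000 XOR 110101 = 011101
Remainder (last 5 bits) = 11101. This is the CRC / FCS.

11101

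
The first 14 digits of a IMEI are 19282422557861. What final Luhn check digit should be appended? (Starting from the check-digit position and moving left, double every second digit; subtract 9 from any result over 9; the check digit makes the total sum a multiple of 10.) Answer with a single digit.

7

Partial digits right→left: 1 6 8 7 5 5 2 2 4 2 8 2 9 1
Double every second digit counting from the check-digit position (so the 1st, 3rd, 5th, ... of the partial from the right).
  doubled (with −9 where >9): 2 7 1 4 8 7 9 → sum 38
  kept as-is: 6 7 5 2 2 2 1 → sum 25
Total = 38 + 25 = 63.
Check digit = (10 − (63 mod 10)) mod 10 = 7.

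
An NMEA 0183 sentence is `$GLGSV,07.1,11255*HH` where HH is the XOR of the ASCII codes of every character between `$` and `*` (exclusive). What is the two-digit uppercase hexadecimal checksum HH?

XOR the ASCII codes of the payload characters:
  'G' = 0x47 → acc = 0x47
  'L' = 0x4C → acc = 0x0B
  'G' = 0x47 → acc = 0x4C
  'S' = 0x53 → acc = 0x1F
  'V' = 0x56 → acc = 0x49
  ',' = 0x2C → acc = 0x65
  '0' = 0x30 → acc = 0x55
  '7' = 0x37 → acc = 0x62
  '.' = 0x2E → acc = 0x4C
  '1' = 0x31 → acc = 0x7D
  ',' = 0x2C → acc = 0x51
  '1' = 0x31 → acc = 0x60
  '1' = 0x31 → acc = 0x51
  '2' = 0x32 → acc = 0x63
  '5' = 0x35 → acc = 0x56
  '5' = 0x35 → acc = 0x63
Checksum = 0x63.

63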